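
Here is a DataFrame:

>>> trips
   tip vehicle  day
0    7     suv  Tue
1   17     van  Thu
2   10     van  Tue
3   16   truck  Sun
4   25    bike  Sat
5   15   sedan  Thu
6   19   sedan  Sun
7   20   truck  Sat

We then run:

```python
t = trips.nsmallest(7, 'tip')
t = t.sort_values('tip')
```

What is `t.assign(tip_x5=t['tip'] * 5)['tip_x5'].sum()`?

520

take 7 rows with smallest tip:
   tip vehicle  day
0    7     suv  Tue
2   10     van  Tue
5   15   sedan  Thu
3   16   truck  Sun
1   17     van  Thu
6   19   sedan  Sun
7   20   truck  Sat
sort by tip:
   tip vehicle  day
0    7     suv  Tue
2   10     van  Tue
5   15   sedan  Thu
3   16   truck  Sun
1   17     van  Thu
6   19   sedan  Sun
7   20   truck  Sat
add column tip_x5 = t['tip'] * 5:
   tip vehicle  day  tip_x5
0    7     suv  Tue      35
2   10     van  Tue      50
5   15   sedan  Thu      75
3   16   truck  Sun      80
1   17     van  Thu      85
6   19   sedan  Sun      95
7   20   truck  Sat     100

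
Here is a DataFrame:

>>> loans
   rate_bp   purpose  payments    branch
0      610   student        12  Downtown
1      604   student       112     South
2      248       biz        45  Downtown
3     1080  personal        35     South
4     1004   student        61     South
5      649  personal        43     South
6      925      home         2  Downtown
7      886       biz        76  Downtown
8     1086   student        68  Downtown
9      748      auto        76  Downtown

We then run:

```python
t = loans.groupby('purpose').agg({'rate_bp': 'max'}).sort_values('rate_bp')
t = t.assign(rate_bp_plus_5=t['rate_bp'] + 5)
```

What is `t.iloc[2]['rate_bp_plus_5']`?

group by purpose, max of rate_bp:
          rate_bp
purpose          
auto          748
biz           886
home          925
personal     1080
student      1086
sort by rate_bp:
          rate_bp
purpose          
auto          748
biz           886
home          925
personal     1080
student      1086
add column rate_bp_plus_5 = t['rate_bp'] + 5:
          rate_bp  rate_bp_plus_5
purpose                          
auto          748             753
biz           886             891
home          925             930
personal     1080            1085
student      1086            1091
Taking the value at position 2, column 'rate_bp_plus_5' gives 930.

930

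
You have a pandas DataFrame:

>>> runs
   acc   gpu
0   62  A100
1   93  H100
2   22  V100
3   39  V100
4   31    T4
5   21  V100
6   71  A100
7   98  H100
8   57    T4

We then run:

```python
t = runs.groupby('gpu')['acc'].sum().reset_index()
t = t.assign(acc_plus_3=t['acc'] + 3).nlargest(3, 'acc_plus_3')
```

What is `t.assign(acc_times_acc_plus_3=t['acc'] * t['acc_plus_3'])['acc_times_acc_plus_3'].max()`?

group by gpu, sum of acc:
gpu
A100    133
H100    191
T4       88
V100     82
Name: acc, dtype: int64
reset_index():
    gpu  acc
0  A100  133
1  H100  191
2    T4   88
3  V100   82
add column acc_plus_3 = t['acc'] + 3:
    gpu  acc  acc_plus_3
0  A100  133         136
1  H100  191         194
2    T4   88          91
3  V100   82          85
take 3 rows with largest acc_plus_3:
    gpu  acc  acc_plus_3
1  H100  191         194
0  A100  133         136
2    T4   88          91
add column acc_times_acc_plus_3 = t['acc'] * t['acc_plus_3']:
    gpu  acc  acc_plus_3  acc_times_acc_plus_3
1  H100  191         194                 37054
0  A100  133         136                 18088
2    T4   88          91                  8008

37054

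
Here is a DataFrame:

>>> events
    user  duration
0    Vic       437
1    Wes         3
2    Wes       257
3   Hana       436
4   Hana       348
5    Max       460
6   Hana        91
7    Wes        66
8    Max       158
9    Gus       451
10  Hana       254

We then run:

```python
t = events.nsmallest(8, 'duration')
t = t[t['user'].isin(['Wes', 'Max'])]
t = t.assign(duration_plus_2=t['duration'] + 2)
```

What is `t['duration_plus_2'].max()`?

259

take 8 rows with smallest duration:
    user  duration
1    Wes         3
7    Wes        66
6   Hana        91
8    Max       158
10  Hana       254
2    Wes       257
4   Hana       348
3   Hana       436
filter rows where user in ['Wes', 'Max']:
  user  duration
1  Wes         3
7  Wes        66
8  Max       158
2  Wes       257
add column duration_plus_2 = t['duration'] + 2:
  user  duration  duration_plus_2
1  Wes         3                5
7  Wes        66               68
8  Max       158              160
2  Wes       257              259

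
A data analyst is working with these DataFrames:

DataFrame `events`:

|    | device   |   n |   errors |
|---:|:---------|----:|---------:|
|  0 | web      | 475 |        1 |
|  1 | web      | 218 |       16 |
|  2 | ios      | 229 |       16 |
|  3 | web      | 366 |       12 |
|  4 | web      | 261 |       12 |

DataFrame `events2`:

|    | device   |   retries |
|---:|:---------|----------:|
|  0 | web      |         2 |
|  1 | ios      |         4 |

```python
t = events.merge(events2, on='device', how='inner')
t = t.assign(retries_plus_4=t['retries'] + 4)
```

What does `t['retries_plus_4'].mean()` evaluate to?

merge on 'device' (how='inner') → 5 rows:
  device    n  errors  retries
0    web  475       1        2
1    web  218      16        2
2    ios  229      16        4
3    web  366      12        2
4    web  261      12        2
add column retries_plus_4 = t['retries'] + 4:
  device    n  errors  retries  retries_plus_4
0    web  475       1        2               6
1    web  218      16        2               6
2    ios  229      16        4               8
3    web  366      12        2               6
4    web  261      12        2               6
Hence 6.4.

6.4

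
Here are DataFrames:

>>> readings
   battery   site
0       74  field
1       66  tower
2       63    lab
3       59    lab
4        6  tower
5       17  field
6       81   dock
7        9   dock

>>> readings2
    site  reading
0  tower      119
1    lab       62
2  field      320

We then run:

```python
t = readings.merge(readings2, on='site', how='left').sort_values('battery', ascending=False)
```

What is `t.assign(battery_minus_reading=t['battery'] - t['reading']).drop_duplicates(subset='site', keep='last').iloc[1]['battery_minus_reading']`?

-303.0

merge on 'site' (how='left') → 8 rows:
   battery   site  reading
0       74  field    320.0
1       66  tower    119.0
2       63    lab     62.0
3       59    lab     62.0
4        6  tower    119.0
5       17  field    320.0
6       81   dock      NaN
7        9   dock      NaN
sort by battery descending:
   battery   site  reading
6       81   dock      NaN
0       74  field    320.0
1       66  tower    119.0
2       63    lab     62.0
3       59    lab     62.0
5       17  field    320.0
7        9   dock      NaN
4        6  tower    119.0
add column battery_minus_reading = t['battery'] - t['reading']:
   battery   site  reading  battery_minus_reading
6       81   dock      NaN                    NaN
0       74  field    320.0                 -246.0
1       66  tower    119.0                  -53.0
2       63    lab     62.0                    1.0
3       59    lab     62.0                   -3.0
5       17  field    320.0                 -303.0
7        9   dock      NaN                    NaN
4        6  tower    119.0                 -113.0
drop duplicate site (keep=last):
   battery   site  reading  battery_minus_reading
3       59    lab     62.0                   -3.0
5       17  field    320.0                 -303.0
7        9   dock      NaN                    NaN
4        6  tower    119.0                 -113.0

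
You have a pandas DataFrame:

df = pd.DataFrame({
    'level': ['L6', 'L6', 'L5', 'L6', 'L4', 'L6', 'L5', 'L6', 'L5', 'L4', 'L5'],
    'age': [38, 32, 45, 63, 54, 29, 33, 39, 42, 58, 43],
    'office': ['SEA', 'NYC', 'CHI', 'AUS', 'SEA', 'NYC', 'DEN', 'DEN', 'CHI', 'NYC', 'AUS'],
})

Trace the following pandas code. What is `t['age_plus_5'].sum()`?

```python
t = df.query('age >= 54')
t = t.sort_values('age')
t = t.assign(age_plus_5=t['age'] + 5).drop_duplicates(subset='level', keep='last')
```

131

filter rows where age >= 54:
  level  age office
3    L6   63    AUS
4    L4   54    SEA
9    L4   58    NYC
sort by age:
  level  age office
4    L4   54    SEA
9    L4   58    NYC
3    L6   63    AUS
add column age_plus_5 = t['age'] + 5:
  level  age office  age_plus_5
4    L4   54    SEA          59
9    L4   58    NYC          63
3    L6   63    AUS          68
drop duplicate level (keep=last):
  level  age office  age_plus_5
9    L4   58    NYC          63
3    L6   63    AUS          68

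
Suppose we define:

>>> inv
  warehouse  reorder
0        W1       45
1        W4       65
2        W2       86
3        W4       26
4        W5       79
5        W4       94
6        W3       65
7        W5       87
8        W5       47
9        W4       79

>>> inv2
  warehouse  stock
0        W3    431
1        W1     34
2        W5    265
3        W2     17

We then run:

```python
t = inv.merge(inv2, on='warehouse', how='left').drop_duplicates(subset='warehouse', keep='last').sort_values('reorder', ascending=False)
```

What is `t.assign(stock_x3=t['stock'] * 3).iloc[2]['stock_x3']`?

merge on 'warehouse' (how='left') → 10 rows:
  warehouse  reorder  stock
0        W1       45   34.0
1        W4       65    NaN
2        W2       86   17.0
3        W4       26    NaN
4        W5       79  265.0
5        W4       94    NaN
6        W3       65  431.0
7        W5       87  265.0
8        W5       47  265.0
9        W4       79    NaN
drop duplicate warehouse (keep=last):
  warehouse  reorder  stock
0        W1       45   34.0
2        W2       86   17.0
6        W3       65  431.0
8        W5       47  265.0
9        W4       79    NaN
sort by reorder descending:
  warehouse  reorder  stock
2        W2       86   17.0
9        W4       79    NaN
6        W3       65  431.0
8        W5       47  265.0
0        W1       45   34.0
add column stock_x3 = t['stock'] * 3:
  warehouse  reorder  stock  stock_x3
2        W2       86   17.0      51.0
9        W4       79    NaN       NaN
6        W3       65  431.0    1293.0
8        W5       47  265.0     795.0
0        W1       45   34.0     102.0
Reading off the value at position 2, column 'stock_x3', we get 1293.0.

1293.0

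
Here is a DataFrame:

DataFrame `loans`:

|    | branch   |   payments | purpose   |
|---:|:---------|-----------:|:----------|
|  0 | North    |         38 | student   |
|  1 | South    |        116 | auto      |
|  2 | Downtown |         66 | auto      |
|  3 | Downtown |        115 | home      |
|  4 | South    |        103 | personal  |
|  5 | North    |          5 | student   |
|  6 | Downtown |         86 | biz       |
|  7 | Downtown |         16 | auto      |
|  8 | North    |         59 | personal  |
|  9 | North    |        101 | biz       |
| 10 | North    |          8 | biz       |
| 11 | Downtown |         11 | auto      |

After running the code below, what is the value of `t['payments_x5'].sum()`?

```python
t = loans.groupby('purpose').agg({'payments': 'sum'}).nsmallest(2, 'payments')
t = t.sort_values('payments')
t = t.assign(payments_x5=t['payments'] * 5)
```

790

group by purpose, sum of payments:
          payments
purpose           
auto           209
biz            195
home           115
personal       162
student         43
take 2 rows with smallest payments:
         payments
purpose          
student        43
home          115
sort by payments:
         payments
purpose          
student        43
home          115
add column payments_x5 = t['payments'] * 5:
         payments  payments_x5
purpose                       
student        43          215
home          115          575
Taking the sum of column 'payments_x5' gives 790.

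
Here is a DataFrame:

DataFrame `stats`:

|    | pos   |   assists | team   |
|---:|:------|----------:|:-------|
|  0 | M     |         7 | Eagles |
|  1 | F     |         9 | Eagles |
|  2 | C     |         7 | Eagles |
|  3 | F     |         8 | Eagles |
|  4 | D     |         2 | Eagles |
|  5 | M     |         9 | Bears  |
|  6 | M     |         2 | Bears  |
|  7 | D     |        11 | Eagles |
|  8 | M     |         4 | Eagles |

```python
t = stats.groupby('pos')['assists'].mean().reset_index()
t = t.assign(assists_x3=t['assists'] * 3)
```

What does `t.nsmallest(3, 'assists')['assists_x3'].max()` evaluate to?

group by pos, mean of assists:
pos
C    7.0
D    6.5
F    8.5
M    5.5
Name: assists, dtype: float64
reset_index():
  pos  assists
0   C      7.0
1   D      6.5
2   F      8.5
3   M      5.5
add column assists_x3 = t['assists'] * 3:
  pos  assists  assists_x3
0   C      7.0        21.0
1   D      6.5        19.5
2   F      8.5        25.5
3   M      5.5        16.5
take 3 rows with smallest assists:
  pos  assists  assists_x3
3   M      5.5        16.5
1   D      6.5        19.5
0   C      7.0        21.0
max of column 'assists_x3' → 21.0

21.0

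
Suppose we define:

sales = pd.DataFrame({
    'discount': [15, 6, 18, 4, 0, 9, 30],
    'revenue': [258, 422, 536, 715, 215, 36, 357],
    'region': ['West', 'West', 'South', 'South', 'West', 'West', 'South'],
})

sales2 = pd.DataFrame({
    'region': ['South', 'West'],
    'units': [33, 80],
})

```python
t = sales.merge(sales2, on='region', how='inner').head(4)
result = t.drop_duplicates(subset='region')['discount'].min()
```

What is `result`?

merge on 'region' (how='inner') → 7 rows:
   discount  revenue region  units
0        15      258   West     80
1         6      422   West     80
2        18      536  South     33
3         4      715  South     33
4         0      215   West     80
5         9       36   West     80
6        30      357  South     33
take first 4 rows:
   discount  revenue region  units
0        15      258   West     80
1         6      422   West     80
2        18      536  South     33
3         4      715  South     33
drop duplicate region (keep=first):
   discount  revenue region  units
0        15      258   West     80
2        18      536  South     33
So min() = 15.

15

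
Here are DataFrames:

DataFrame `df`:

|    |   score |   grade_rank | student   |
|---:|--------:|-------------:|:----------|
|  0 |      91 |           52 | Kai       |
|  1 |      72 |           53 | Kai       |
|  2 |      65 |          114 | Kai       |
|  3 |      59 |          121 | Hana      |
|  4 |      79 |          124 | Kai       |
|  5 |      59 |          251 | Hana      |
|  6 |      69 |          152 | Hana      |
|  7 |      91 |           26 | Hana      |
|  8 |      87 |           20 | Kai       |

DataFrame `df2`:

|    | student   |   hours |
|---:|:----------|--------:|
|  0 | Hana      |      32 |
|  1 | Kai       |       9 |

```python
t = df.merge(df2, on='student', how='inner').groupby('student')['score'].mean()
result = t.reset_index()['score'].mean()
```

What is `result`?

74.15

merge on 'student' (how='inner') → 9 rows:
   score  grade_rank student  hours
0     91          52     Kai      9
1     72          53     Kai      9
2     65         114     Kai      9
3     59         121    Hana     32
4     79         124     Kai      9
5     59         251    Hana     32
6     69         152    Hana     32
7     91          26    Hana     32
8     87          20     Kai      9
group by student, mean of score:
student
Hana    69.5
Kai     78.8
Name: score, dtype: float64
reset_index():
  student  score
0    Hana   69.5
1     Kai   78.8
Hence 74.15.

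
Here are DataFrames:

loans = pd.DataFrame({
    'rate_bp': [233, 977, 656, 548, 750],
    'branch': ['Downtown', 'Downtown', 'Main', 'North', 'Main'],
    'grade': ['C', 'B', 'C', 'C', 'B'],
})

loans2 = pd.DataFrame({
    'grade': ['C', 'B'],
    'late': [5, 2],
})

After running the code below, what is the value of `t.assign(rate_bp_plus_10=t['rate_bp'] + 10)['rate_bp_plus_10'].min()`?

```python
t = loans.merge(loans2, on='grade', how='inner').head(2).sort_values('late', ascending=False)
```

243

merge on 'grade' (how='inner') → 5 rows:
   rate_bp    branch grade  late
0      233  Downtown     C     5
1      977  Downtown     B     2
2      656      Main     C     5
3      548     North     C     5
4      750      Main     B     2
take first 2 rows:
   rate_bp    branch grade  late
0      233  Downtown     C     5
1      977  Downtown     B     2
sort by late descending:
   rate_bp    branch grade  late
0      233  Downtown     C     5
1      977  Downtown     B     2
add column rate_bp_plus_10 = t['rate_bp'] + 10:
   rate_bp    branch grade  late  rate_bp_plus_10
0      233  Downtown     C     5              243
1      977  Downtown     B     2              987
min of column 'rate_bp_plus_10' → 243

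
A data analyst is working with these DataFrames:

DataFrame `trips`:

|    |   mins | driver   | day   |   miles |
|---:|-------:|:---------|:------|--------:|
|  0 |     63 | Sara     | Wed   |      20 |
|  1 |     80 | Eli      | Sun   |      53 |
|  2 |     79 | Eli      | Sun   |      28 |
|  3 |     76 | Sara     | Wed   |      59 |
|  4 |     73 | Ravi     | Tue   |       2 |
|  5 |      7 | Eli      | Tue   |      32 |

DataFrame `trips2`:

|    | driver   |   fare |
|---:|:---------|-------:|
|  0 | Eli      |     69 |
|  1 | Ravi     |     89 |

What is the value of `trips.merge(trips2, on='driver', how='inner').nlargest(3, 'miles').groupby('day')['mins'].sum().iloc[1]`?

merge on 'driver' (how='inner') → 4 rows:
   mins driver  day  miles  fare
0    80    Eli  Sun     53    69
1    79    Eli  Sun     28    69
2    73   Ravi  Tue      2    89
3     7    Eli  Tue     32    69
take 3 rows with largest miles:
   mins driver  day  miles  fare
0    80    Eli  Sun     53    69
3     7    Eli  Tue     32    69
1    79    Eli  Sun     28    69
group by day, sum of mins:
day
Sun    159
Tue      7
Name: mins, dtype: int64
value at position 1 → 7

7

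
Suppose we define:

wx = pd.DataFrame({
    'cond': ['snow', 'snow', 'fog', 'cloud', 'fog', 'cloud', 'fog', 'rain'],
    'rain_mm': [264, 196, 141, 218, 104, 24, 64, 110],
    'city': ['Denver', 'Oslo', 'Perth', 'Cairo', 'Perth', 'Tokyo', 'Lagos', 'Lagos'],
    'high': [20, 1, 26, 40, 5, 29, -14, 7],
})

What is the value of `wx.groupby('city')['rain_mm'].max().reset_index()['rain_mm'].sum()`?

953

group by city, max of rain_mm:
city
Cairo     218
Denver    264
Lagos     110
Oslo      196
Perth     141
Tokyo      24
Name: rain_mm, dtype: int64
reset_index():
     city  rain_mm
0   Cairo      218
1  Denver      264
2   Lagos      110
3    Oslo      196
4   Perth      141
5   Tokyo       24
The sum of column 'rain_mm' is 953.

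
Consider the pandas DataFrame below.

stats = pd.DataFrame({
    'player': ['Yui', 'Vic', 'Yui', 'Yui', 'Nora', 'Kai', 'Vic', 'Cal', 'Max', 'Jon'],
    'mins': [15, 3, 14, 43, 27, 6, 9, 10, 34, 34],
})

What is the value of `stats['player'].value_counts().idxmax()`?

value_counts of player:
player
Yui     3
Vic     2
Nora    1
Kai     1
Cal     1
Max     1
Jon     1
Name: count, dtype: int64
So idxmax() = Yui.

Yui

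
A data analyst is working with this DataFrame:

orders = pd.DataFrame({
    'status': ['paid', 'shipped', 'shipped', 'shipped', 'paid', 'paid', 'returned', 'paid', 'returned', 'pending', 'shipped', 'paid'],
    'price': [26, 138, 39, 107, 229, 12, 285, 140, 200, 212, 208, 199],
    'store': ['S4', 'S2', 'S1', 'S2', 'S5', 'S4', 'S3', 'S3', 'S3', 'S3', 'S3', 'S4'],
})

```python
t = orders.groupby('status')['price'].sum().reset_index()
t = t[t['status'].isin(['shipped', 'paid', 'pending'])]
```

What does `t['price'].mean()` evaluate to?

group by status, sum of price:
status
paid        606
pending     212
returned    485
shipped     492
Name: price, dtype: int64
reset_index():
     status  price
0      paid    606
1   pending    212
2  returned    485
3   shipped    492
filter rows where status in ['shipped', 'paid', 'pending']:
    status  price
0     paid    606
1  pending    212
3  shipped    492

436.666666667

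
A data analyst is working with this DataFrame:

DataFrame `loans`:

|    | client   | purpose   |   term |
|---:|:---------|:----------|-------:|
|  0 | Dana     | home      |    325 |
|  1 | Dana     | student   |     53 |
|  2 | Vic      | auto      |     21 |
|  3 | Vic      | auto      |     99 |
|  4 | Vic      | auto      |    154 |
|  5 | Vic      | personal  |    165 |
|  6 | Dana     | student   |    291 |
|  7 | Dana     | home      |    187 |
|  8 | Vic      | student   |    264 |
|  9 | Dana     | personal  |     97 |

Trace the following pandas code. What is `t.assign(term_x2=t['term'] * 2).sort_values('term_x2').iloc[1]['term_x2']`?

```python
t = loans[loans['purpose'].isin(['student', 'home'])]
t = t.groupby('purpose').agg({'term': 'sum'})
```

1216

filter rows where purpose in ['student', 'home']:
  client  purpose  term
0   Dana     home   325
1   Dana  student    53
6   Dana  student   291
7   Dana     home   187
8    Vic  student   264
group by purpose, sum of term:
         term
purpose      
home      512
student   608
add column term_x2 = t['term'] * 2:
         term  term_x2
purpose               
home      512     1024
student   608     1216
sort by term_x2:
         term  term_x2
purpose               
home      512     1024
student   608     1216
Finally, value at position 1, column 'term_x2' = 1216.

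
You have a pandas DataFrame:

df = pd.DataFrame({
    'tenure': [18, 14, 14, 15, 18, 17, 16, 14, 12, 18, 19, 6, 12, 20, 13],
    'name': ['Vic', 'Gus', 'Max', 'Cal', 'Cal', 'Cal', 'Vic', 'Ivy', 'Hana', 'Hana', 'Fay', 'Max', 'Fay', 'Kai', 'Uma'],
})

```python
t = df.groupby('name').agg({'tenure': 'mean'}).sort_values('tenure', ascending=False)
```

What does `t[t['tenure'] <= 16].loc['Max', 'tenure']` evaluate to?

group by name, mean of tenure:
         tenure
name           
Cal   16.666667
Fay   15.500000
Gus   14.000000
Hana  15.000000
Ivy   14.000000
Kai   20.000000
Max   10.000000
Uma   13.000000
Vic   17.000000
sort by tenure descending:
         tenure
name           
Kai   20.000000
Vic   17.000000
Cal   16.666667
Fay   15.500000
Hana  15.000000
Gus   14.000000
Ivy   14.000000
Uma   13.000000
Max   10.000000
filter rows where tenure <= 16:
      tenure
name        
Fay     15.5
Hana    15.0
Gus     14.0
Ivy     14.0
Uma     13.0
Max     10.0

10.0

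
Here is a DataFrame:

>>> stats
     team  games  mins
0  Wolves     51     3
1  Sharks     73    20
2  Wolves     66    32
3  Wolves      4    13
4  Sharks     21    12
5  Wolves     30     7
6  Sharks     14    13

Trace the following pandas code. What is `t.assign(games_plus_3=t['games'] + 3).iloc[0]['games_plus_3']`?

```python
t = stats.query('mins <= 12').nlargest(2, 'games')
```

54

filter rows where mins <= 12:
     team  games  mins
0  Wolves     51     3
4  Sharks     21    12
5  Wolves     30     7
take 2 rows with largest games:
     team  games  mins
0  Wolves     51     3
5  Wolves     30     7
add column games_plus_3 = t['games'] + 3:
     team  games  mins  games_plus_3
0  Wolves     51     3            54
5  Wolves     30     7            33
value at position 0, column 'games_plus_3' → 54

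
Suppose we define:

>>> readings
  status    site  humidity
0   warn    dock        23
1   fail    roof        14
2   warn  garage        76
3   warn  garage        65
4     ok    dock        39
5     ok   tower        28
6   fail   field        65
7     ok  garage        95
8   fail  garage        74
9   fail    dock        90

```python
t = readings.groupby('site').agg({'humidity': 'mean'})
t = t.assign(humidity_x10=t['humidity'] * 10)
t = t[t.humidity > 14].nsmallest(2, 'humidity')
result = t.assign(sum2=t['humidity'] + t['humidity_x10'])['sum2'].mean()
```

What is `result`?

group by site, mean of humidity:
         humidity
site             
dock    50.666667
field   65.000000
garage  77.500000
roof    14.000000
tower   28.000000
add column humidity_x10 = t['humidity'] * 10:
         humidity  humidity_x10
site                           
dock    50.666667    506.666667
field   65.000000    650.000000
garage  77.500000    775.000000
roof    14.000000    140.000000
tower   28.000000    280.000000
filter rows where humidity > 14:
         humidity  humidity_x10
site                           
dock    50.666667    506.666667
field   65.000000    650.000000
garage  77.500000    775.000000
tower   28.000000    280.000000
take 2 rows with smallest humidity:
        humidity  humidity_x10
site                          
tower  28.000000    280.000000
dock   50.666667    506.666667
add column sum2 = t['humidity'] + t['humidity_x10']:
        humidity  humidity_x10        sum2
site                                      
tower  28.000000    280.000000  308.000000
dock   50.666667    506.666667  557.333333
mean of column 'sum2' → 432.666666667

432.666666667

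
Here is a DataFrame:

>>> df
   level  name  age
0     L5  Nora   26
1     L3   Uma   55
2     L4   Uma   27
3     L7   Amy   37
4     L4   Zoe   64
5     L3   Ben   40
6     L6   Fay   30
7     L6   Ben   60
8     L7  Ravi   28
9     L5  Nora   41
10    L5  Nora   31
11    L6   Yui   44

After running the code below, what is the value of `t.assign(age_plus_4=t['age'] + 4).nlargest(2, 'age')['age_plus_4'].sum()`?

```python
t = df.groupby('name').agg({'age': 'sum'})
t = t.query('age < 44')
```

75

group by name, sum of age:
      age
name     
Amy    37
Ben   100
Fay    30
Nora   98
Ravi   28
Uma    82
Yui    44
Zoe    64
filter rows where age < 44:
      age
name     
Amy    37
Fay    30
Ravi   28
add column age_plus_4 = t['age'] + 4:
      age  age_plus_4
name                 
Amy    37          41
Fay    30          34
Ravi   28          32
take 2 rows with largest age:
      age  age_plus_4
name                 
Amy    37          41
Fay    30          34
So sum() = 75.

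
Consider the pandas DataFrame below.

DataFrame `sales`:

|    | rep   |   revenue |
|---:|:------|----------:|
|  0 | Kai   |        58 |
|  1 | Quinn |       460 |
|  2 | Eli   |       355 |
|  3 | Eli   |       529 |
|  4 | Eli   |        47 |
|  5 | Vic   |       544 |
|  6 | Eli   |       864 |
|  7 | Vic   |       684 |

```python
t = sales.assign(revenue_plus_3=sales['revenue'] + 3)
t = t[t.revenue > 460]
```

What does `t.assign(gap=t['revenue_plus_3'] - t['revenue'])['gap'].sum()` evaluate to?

12

add column revenue_plus_3 = sales['revenue'] + 3:
     rep  revenue  revenue_plus_3
0    Kai       58              61
1  Quinn      460             463
2    Eli      355             358
3    Eli      529             532
4    Eli       47              50
5    Vic      544             547
6    Eli      864             867
7    Vic      684             687
filter rows where revenue > 460:
   rep  revenue  revenue_plus_3
3  Eli      529             532
5  Vic      544             547
6  Eli      864             867
7  Vic      684             687
add column gap = t['revenue_plus_3'] - t['revenue']:
   rep  revenue  revenue_plus_3  gap
3  Eli      529             532    3
5  Vic      544             547    3
6  Eli      864             867    3
7  Vic      684             687    3
Taking the sum of column 'gap' gives 12.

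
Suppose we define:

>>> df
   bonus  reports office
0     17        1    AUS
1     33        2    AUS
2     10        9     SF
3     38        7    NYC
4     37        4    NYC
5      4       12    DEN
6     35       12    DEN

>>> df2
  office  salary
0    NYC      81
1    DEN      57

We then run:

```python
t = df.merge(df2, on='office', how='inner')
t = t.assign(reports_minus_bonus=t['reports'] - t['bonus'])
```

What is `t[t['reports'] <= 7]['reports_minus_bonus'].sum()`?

-64

merge on 'office' (how='inner') → 4 rows:
   bonus  reports office  salary
0     38        7    NYC      81
1     37        4    NYC      81
2      4       12    DEN      57
3     35       12    DEN      57
add column reports_minus_bonus = t['reports'] - t['bonus']:
   bonus  reports office  salary  reports_minus_bonus
0     38        7    NYC      81                  -31
1     37        4    NYC      81                  -33
2      4       12    DEN      57                    8
3     35       12    DEN      57                  -23
filter rows where reports <= 7:
   bonus  reports office  salary  reports_minus_bonus
0     38        7    NYC      81                  -31
1     37        4    NYC      81                  -33
Then the sum of column 'reports_minus_bonus': -64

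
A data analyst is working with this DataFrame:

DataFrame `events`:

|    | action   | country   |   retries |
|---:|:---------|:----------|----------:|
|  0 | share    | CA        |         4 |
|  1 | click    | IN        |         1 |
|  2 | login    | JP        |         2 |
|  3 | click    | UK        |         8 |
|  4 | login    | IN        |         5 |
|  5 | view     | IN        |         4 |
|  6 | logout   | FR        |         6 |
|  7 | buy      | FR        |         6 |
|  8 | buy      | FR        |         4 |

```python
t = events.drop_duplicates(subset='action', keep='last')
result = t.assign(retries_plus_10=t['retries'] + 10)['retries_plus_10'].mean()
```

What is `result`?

drop duplicate action (keep=last):
   action country  retries
0   share      CA        4
3   click      UK        8
4   login      IN        5
5    view      IN        4
6  logout      FR        6
8     buy      FR        4
add column retries_plus_10 = t['retries'] + 10:
   action country  retries  retries_plus_10
0   share      CA        4               14
3   click      UK        8               18
4   login      IN        5               15
5    view      IN        4               14
6  logout      FR        6               16
8     buy      FR        4               14
Then the mean of column 'retries_plus_10': 15.1666666667

15.1666666667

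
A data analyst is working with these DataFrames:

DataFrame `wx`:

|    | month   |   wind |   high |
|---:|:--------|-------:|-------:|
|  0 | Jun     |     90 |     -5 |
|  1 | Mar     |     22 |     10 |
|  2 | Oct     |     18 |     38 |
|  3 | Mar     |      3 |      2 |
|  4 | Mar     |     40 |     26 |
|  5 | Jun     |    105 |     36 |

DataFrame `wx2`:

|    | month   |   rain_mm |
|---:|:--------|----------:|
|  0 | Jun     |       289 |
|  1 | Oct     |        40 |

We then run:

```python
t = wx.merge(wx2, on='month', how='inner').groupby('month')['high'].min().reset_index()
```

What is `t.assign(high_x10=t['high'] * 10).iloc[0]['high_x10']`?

merge on 'month' (how='inner') → 3 rows:
  month  wind  high  rain_mm
0   Jun    90    -5      289
1   Oct    18    38       40
2   Jun   105    36      289
group by month, min of high:
month
Jun    -5
Oct    38
Name: high, dtype: int64
reset_index():
  month  high
0   Jun    -5
1   Oct    38
add column high_x10 = t['high'] * 10:
  month  high  high_x10
0   Jun    -5       -50
1   Oct    38       380
Finally, value at position 0, column 'high_x10' = -50.

-50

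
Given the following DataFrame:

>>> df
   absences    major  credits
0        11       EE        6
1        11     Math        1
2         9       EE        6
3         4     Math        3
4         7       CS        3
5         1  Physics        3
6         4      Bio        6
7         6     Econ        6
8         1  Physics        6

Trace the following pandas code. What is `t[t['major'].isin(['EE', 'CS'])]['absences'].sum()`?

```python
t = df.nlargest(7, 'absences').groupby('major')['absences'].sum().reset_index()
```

27

take 7 rows with largest absences:
   absences major  credits
0        11    EE        6
1        11  Math        1
2         9    EE        6
4         7    CS        3
7         6  Econ        6
3         4  Math        3
6         4   Bio        6
group by major, sum of absences:
major
Bio      4
CS       7
EE      20
Econ     6
Math    15
Name: absences, dtype: int64
reset_index():
  major  absences
0   Bio         4
1    CS         7
2    EE        20
3  Econ         6
4  Math        15
filter rows where major in ['EE', 'CS']:
  major  absences
1    CS         7
2    EE        20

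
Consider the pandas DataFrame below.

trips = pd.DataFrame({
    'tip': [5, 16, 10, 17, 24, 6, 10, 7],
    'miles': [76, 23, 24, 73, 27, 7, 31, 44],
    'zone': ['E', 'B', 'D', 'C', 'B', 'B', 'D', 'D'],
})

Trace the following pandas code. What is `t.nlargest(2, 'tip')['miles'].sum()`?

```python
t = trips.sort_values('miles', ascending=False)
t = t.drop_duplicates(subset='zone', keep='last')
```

97

sort by miles descending:
   tip  miles zone
0    5     76    E
3   17     73    C
7    7     44    D
6   10     31    D
4   24     27    B
2   10     24    D
1   16     23    B
5    6      7    B
drop duplicate zone (keep=last):
   tip  miles zone
0    5     76    E
3   17     73    C
2   10     24    D
5    6      7    B
take 2 rows with largest tip:
   tip  miles zone
3   17     73    C
2   10     24    D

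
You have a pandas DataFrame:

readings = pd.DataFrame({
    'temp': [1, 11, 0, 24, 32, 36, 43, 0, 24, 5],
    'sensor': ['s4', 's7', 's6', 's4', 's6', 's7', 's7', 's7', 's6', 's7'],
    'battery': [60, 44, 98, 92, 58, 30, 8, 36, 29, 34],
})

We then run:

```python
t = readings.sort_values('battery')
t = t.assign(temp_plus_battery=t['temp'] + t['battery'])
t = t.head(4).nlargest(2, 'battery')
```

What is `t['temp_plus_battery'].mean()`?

sort by battery:
   temp sensor  battery
6    43     s7        8
8    24     s6       29
5    36     s7       30
9     5     s7       34
7     0     s7       36
1    11     s7       44
4    32     s6       58
0     1     s4       60
3    24     s4       92
2     0     s6       98
add column temp_plus_battery = t['temp'] + t['battery']:
   temp sensor  battery  temp_plus_battery
6    43     s7        8                 51
8    24     s6       29                 53
5    36     s7       30                 66
9     5     s7       34                 39
7     0     s7       36                 36
1    11     s7       44                 55
4    32     s6       58                 90
0     1     s4       60                 61
3    24     s4       92                116
2     0     s6       98                 98
take first 4 rows:
   temp sensor  battery  temp_plus_battery
6    43     s7        8                 51
8    24     s6       29                 53
5    36     s7       30                 66
9     5     s7       34                 39
take 2 rows with largest battery:
   temp sensor  battery  temp_plus_battery
9     5     s7       34                 39
5    36     s7       30                 66
The mean of column 'temp_plus_battery' is 52.5.

52.5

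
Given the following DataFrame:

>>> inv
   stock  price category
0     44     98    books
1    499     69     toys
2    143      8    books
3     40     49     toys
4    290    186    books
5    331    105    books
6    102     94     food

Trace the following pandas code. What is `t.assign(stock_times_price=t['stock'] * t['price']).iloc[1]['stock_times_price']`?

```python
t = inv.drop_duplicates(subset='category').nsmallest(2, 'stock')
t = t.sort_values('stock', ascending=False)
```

4312

drop duplicate category (keep=first):
   stock  price category
0     44     98    books
1    499     69     toys
6    102     94     food
take 2 rows with smallest stock:
   stock  price category
0     44     98    books
6    102     94     food
sort by stock descending:
   stock  price category
6    102     94     food
0     44     98    books
add column stock_times_price = t['stock'] * t['price']:
   stock  price category  stock_times_price
6    102     94     food               9588
0     44     98    books               4312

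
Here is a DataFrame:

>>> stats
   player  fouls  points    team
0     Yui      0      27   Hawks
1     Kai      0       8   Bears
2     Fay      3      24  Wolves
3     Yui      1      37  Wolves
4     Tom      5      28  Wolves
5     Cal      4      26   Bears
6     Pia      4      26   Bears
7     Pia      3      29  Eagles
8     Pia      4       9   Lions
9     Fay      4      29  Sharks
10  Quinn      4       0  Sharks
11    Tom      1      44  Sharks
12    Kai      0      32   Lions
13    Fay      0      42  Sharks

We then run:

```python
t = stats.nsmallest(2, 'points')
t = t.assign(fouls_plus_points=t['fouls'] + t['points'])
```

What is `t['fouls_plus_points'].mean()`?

take 2 rows with smallest points:
   player  fouls  points    team
10  Quinn      4       0  Sharks
1     Kai      0       8   Bears
add column fouls_plus_points = t['fouls'] + t['points']:
   player  fouls  points    team  fouls_plus_points
10  Quinn      4       0  Sharks                  4
1     Kai      0       8   Bears                  8

6.0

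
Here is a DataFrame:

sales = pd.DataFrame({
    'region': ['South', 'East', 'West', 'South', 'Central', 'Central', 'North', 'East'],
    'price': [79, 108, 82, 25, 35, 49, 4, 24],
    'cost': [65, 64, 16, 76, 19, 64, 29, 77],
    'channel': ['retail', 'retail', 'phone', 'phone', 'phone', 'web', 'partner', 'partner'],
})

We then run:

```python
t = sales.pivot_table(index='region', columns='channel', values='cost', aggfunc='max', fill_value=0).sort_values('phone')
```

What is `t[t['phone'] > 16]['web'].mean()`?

32.0

pivot: rows=region, cols=channel, max(cost):
channel  partner  phone  retail  web
region                              
Central        0     19       0   64
East          77      0      64    0
North         29      0       0    0
South          0     76      65    0
West           0     16       0    0
sort by phone:
channel  partner  phone  retail  web
region                              
East          77      0      64    0
North         29      0       0    0
West           0     16       0    0
Central        0     19       0   64
South          0     76      65    0
filter rows where phone > 16:
channel  partner  phone  retail  web
region                              
Central        0     19       0   64
South          0     76      65    0
Finally, mean of column 'web' = 32.0.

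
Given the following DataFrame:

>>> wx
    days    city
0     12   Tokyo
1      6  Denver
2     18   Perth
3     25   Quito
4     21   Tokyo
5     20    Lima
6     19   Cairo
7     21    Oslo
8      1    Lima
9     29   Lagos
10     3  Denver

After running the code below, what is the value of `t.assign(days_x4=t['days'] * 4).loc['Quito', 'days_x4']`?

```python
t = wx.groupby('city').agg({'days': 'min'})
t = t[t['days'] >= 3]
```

100

group by city, min of days:
        days
city        
Cairo     19
Denver     3
Lagos     29
Lima       1
Oslo      21
Perth     18
Quito     25
Tokyo     12
filter rows where days >= 3:
        days
city        
Cairo     19
Denver     3
Lagos     29
Oslo      21
Perth     18
Quito     25
Tokyo     12
add column days_x4 = t['days'] * 4:
        days  days_x4
city                 
Cairo     19       76
Denver     3       12
Lagos     29      116
Oslo      21       84
Perth     18       72
Quito     25      100
Tokyo     12       48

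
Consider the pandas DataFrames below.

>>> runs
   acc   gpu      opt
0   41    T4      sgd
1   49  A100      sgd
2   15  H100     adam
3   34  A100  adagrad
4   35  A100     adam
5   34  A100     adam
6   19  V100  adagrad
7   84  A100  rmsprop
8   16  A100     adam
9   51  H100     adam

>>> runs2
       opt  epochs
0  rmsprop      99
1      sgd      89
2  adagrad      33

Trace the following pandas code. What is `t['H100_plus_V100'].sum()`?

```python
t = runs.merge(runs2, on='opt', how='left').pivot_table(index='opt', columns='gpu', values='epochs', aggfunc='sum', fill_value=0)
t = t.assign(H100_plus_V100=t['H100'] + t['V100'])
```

33.0

merge on 'opt' (how='left') → 10 rows:
   acc   gpu      opt  epochs
0   41    T4      sgd    89.0
1   49  A100      sgd    89.0
2   15  H100     adam     NaN
3   34  A100  adagrad    33.0
4   35  A100     adam     NaN
5   34  A100     adam     NaN
6   19  V100  adagrad    33.0
7   84  A100  rmsprop    99.0
8   16  A100     adam     NaN
9   51  H100     adam     NaN
pivot: rows=opt, cols=gpu, sum(epochs):
gpu      A100  H100    T4  V100
opt                            
adagrad  33.0   0.0   0.0  33.0
adam      0.0   0.0   0.0   0.0
rmsprop  99.0   0.0   0.0   0.0
sgd      89.0   0.0  89.0   0.0
add column H100_plus_V100 = t['H100'] + t['V100']:
gpu      A100  H100    T4  V100  H100_plus_V100
opt                                            
adagrad  33.0   0.0   0.0  33.0            33.0
adam      0.0   0.0   0.0   0.0             0.0
rmsprop  99.0   0.0   0.0   0.0             0.0
sgd      89.0   0.0  89.0   0.0             0.0
Hence 33.0.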